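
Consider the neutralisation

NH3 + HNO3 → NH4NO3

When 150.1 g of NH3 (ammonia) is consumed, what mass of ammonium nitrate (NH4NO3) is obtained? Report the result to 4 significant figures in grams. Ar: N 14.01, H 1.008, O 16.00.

705.4 g

M(NH3) = 14.01 + 3(1.008) = 17.034 g/mol.
M(NH4NO3) = 2(14.01) + 4(1.008) + 3(16.00) = 80.052 g/mol.
n(NH3) = 150.10 g / 17.034 g/mol = 8.8118 mol.
From the equation the NH3:NH4NO3 mole ratio is 1:1, so n(NH4NO3) = 8.8118 × 1/1 = 8.8118 mol.
Mass of NH4NO3 = 8.8118 mol × 80.052 g/mol = 705.40 g.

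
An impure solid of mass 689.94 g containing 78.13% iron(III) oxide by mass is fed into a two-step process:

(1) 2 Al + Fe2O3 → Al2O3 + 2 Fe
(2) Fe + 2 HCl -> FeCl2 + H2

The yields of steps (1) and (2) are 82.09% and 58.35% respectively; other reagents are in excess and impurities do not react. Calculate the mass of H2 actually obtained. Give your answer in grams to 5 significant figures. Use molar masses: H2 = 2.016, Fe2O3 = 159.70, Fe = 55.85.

6.5189 g

Pure Fe2O3 = 689.94 × 0.7813 = 539.050 g.
n(Fe2O3) = 539.050 / 159.70 = 3.37539 mol.
Step 1 (Fe2O3:Fe = 1:2): theoretical n(Fe) = 6.75078 mol; at 82.09% yield, n(Fe) = 5.54172 mol.
Step 2 (Fe:H2 = 1:1): theoretical n(H2) = 5.54172 mol, so theoretical mass = 5.54172 × 2.016 = 11.1721 g.
At 58.35% yield, actual mass of H2 = 11.1721 × 0.5835 = 6.51892 g.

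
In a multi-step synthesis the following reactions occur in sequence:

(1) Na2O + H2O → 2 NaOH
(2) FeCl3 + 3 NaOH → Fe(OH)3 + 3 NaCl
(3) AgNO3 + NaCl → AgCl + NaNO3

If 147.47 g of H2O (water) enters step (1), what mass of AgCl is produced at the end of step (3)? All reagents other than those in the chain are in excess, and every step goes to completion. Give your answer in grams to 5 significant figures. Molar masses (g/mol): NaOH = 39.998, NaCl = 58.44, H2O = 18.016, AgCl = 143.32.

2346.3 g

n(H2O) = 147.47 / 18.016 = 8.18550 mol.
Reaction (1): H2O→NaOH ratio 1:2 ⇒ n(NaOH) = 16.3710 mol.
Reaction (2): NaOH→NaCl ratio 3:3 ⇒ n(NaCl) = 16.3710 mol.
Reaction (3): NaCl→AgCl ratio 1:1 ⇒ n(AgCl) = 16.3710 mol.
Mass of AgCl = 16.3710 × 143.32 = 2346.29 g.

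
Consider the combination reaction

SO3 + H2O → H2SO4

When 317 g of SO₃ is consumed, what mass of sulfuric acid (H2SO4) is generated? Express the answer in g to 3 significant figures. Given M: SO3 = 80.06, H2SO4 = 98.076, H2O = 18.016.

388 g

n(SO3) = 317.0 g / 80.06 g/mol = 3.960 mol.
From the equation the SO3:H2SO4 mole ratio is 1:1, so n(H2SO4) = 3.960 × 1/1 = 3.960 mol.
Mass of H2SO4 = 3.960 mol × 98.076 g/mol = 388.3 g.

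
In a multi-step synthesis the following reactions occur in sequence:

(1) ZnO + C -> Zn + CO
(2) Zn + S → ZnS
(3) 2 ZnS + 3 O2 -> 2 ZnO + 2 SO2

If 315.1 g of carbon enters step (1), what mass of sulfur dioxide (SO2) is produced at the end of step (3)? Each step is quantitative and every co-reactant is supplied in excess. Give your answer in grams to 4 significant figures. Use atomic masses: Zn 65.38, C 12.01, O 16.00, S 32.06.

1681 g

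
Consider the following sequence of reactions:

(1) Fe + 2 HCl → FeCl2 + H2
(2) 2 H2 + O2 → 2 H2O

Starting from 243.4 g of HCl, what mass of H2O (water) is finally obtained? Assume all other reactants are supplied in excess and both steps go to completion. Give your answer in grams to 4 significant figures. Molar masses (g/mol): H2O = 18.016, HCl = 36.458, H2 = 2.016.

60.14 g

n(HCl) = 243.40 / 36.458 = 6.6762 mol.
Step 1 gives a 2:1 ratio of HCl to H2, so n(H2) = 3.3381 mol.
In step 2 the H2:H2O ratio is 2:2, so n(H2O) = 3.3381 mol.
Mass of H2O = 3.3381 × 18.016 = 60.139 g.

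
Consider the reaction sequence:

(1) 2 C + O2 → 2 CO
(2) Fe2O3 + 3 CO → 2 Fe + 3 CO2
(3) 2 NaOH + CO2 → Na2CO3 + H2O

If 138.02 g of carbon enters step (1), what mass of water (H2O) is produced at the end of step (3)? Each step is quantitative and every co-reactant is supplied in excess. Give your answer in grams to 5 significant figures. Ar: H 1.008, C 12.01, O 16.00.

207.04 g

M(C) = 12.01 g/mol.
M(H2O) = 2(1.008) + 16.00 = 18.016 g/mol.
n(C) = 138.02 / 12.01 = 11.4921 mol.
Reaction (1): C→CO ratio 2:2 ⇒ n(CO) = 11.4921 mol.
Reaction (2): CO→CO2 ratio 3:3 ⇒ n(CO2) = 11.4921 mol.
Reaction (3): CO2→H2O ratio 1:1 ⇒ n(H2O) = 11.4921 mol.
Mass of H2O = 11.4921 × 18.016 = 207.041 g.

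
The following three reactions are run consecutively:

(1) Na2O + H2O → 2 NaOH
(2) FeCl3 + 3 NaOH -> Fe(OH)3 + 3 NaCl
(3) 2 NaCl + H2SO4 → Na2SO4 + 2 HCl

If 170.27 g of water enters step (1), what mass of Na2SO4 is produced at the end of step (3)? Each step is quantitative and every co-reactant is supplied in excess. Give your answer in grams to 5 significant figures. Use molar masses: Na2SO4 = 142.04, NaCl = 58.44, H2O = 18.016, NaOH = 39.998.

n(H2O) = 170.27 / 18.016 = 9.45104 mol.
Reaction (1): H2O→NaOH ratio 1:2 ⇒ n(NaOH) = 18.9021 mol.
Reaction (2): NaOH→NaCl ratio 3:3 ⇒ n(NaCl) = 18.9021 mol.
Reaction (3): NaCl→Na2SO4 ratio 2:1 ⇒ n(Na2SO4) = 9.45104 mol.
Mass of Na2SO4 = 9.45104 × 142.04 = 1342.43 g.

1342.4 g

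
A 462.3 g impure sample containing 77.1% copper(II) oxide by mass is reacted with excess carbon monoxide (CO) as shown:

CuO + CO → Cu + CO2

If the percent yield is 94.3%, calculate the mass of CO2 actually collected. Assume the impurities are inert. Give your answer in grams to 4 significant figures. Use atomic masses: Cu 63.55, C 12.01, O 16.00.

186.0 g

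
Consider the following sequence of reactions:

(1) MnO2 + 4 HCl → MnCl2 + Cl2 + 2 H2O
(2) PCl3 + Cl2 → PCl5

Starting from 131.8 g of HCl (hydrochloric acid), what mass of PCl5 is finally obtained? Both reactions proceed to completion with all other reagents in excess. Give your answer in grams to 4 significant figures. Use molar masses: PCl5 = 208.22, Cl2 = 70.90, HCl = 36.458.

n(HCl) = 131.80 / 36.458 = 3.6151 mol.
Step 1 gives a 4:1 ratio of HCl to Cl2, so n(Cl2) = 0.90378 mol.
In step 2 the Cl2:PCl5 ratio is 1:1, so n(PCl5) = 0.90378 mol.
Mass of PCl5 = 0.90378 × 208.22 = 188.19 g.

188.2 g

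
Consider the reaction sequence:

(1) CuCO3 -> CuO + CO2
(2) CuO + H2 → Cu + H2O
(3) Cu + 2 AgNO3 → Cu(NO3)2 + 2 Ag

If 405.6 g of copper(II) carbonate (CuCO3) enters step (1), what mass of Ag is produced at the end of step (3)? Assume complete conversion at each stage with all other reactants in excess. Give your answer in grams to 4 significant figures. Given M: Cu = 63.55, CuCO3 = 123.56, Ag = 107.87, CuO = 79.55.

n(CuCO3) = 405.6 / 123.56 = 3.2826 mol.
Reaction (1): CuCO3→CuO ratio 1:1 ⇒ n(CuO) = 3.2826 mol.
Reaction (2): CuO→Cu ratio 1:1 ⇒ n(Cu) = 3.2826 mol.
Reaction (3): Cu→Ag ratio 1:2 ⇒ n(Ag) = 6.5652 mol.
Mass of Ag = 6.5652 × 107.87 = 708.19 g.

708.2 g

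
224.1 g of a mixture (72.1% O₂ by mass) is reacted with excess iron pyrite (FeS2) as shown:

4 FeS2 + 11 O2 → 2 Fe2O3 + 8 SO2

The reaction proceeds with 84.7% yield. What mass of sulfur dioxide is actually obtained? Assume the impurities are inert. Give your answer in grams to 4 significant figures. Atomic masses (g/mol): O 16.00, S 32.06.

Pure O2 available = 224.1 g × 0.721 = 161.58 g.
M(O2) = 2(16.00) = 32.00 g/mol.
M(SO2) = 32.06 + 2(16.00) = 64.06 g/mol.
n(O2) = 161.58 g / 32.00 g/mol = 5.0493 mol.
From the equation the O2:SO2 mole ratio is 11:8, so n(SO2) = 5.0493 × 8/11 = 3.6722 mol.
Mass of SO2 = 3.6722 mol × 64.06 g/mol = 235.24 g.
Actual mass collected = 235.24 g × 0.847 = 199.25 g.

199.2 g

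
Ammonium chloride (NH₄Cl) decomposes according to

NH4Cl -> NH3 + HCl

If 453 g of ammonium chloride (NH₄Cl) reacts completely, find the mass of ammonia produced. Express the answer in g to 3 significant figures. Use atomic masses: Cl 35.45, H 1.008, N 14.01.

144 g

M(NH4Cl) = 14.01 + 4(1.008) + 35.45 = 53.492 g/mol.
M(NH3) = 14.01 + 3(1.008) = 17.034 g/mol.
n(NH4Cl) = 453.0 g / 53.492 g/mol = 8.469 mol.
From the equation the NH4Cl:NH3 mole ratio is 1:1, so n(NH3) = 8.469 × 1/1 = 8.469 mol.
Mass of NH3 = 8.469 mol × 17.034 g/mol = 144.3 g.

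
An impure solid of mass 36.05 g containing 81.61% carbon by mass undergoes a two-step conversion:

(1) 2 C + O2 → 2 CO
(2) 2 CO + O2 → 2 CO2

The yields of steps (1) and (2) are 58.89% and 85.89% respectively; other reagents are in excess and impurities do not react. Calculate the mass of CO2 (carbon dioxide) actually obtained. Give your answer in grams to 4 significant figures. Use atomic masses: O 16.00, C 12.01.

54.53 g

Pure C = 36.05 × 0.8161 = 29.420 g.
M(C) = 12.01 g/mol.
M(CO2) = 12.01 + 2(16.00) = 44.01 g/mol.
n(C) = 29.420 / 12.01 = 2.4497 mol.
Step 1 (C:CO = 2:2): theoretical n(CO) = 2.4497 mol; at 58.89% yield, n(CO) = 1.4426 mol.
Step 2 (CO:CO2 = 2:2): theoretical n(CO2) = 1.4426 mol, so theoretical mass = 1.4426 × 44.01 = 63.489 g.
At 85.89% yield, actual mass of CO2 = 63.489 × 0.8589 = 54.531 g.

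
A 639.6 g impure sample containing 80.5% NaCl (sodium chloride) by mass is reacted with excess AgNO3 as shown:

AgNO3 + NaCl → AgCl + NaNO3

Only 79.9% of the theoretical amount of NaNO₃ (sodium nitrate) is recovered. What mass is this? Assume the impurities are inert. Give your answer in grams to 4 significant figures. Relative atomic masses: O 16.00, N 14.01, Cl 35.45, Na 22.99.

598.4 g

Pure NaCl available = 639.6 g × 0.805 = 514.88 g.
M(NaCl) = 22.99 + 35.45 = 58.44 g/mol.
M(NaNO3) = 22.99 + 14.01 + 3(16.00) = 85.00 g/mol.
n(NaCl) = 514.88 g / 58.44 g/mol = 8.8104 mol.
From the equation the NaCl:NaNO3 mole ratio is 1:1, so n(NaNO3) = 8.8104 × 1/1 = 8.8104 mol.
Mass of NaNO3 = 8.8104 mol × 85.00 g/mol = 748.88 g.
Actual mass collected = 748.88 g × 0.799 = 598.36 g.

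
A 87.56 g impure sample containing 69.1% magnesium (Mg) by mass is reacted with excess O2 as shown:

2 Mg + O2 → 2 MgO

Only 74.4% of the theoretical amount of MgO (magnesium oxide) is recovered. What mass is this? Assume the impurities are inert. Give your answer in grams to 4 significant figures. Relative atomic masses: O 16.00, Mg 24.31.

Pure Mg available = 87.56 g × 0.691 = 60.504 g.
M(Mg) = 24.31 g/mol.
M(MgO) = 24.31 + 16.00 = 40.31 g/mol.
n(Mg) = 60.504 g / 24.31 g/mol = 2.4889 mol.
From the equation the Mg:MgO mole ratio is 2:2, so n(MgO) = 2.4889 × 2/2 = 2.4889 mol.
Mass of MgO = 2.4889 mol × 40.31 g/mol = 100.33 g.
Actual mass collected = 100.33 g × 0.744 = 74.642 g.

74.64 g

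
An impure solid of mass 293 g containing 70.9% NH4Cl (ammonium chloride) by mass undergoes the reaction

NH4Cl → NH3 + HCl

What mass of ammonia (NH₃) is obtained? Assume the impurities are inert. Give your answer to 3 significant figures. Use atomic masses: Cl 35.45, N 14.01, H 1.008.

Mass of pure NH4Cl = 293 g × 0.709 = 207.7 g.
M(NH4Cl) = 14.01 + 4(1.008) + 35.45 = 53.492 g/mol.
M(NH3) = 14.01 + 3(1.008) = 17.034 g/mol.
n(NH4Cl) = 207.7 g / 53.492 g/mol = 3.884 mol.
From the equation the NH4Cl:NH3 mole ratio is 1:1, so n(NH3) = 3.884 × 1/1 = 3.884 mol.
Mass of NH3 = 3.884 mol × 17.034 g/mol = 66.15 g.

66.2 g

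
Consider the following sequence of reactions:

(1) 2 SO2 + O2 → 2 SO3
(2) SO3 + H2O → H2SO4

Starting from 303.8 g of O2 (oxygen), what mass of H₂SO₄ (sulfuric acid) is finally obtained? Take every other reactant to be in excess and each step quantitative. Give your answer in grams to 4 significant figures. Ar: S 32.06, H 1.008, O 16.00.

1862 g

M(O2) = 2(16.00) = 32.00 g/mol.
M(H2SO4) = 2(1.008) + 32.06 + 4(16.00) = 98.076 g/mol.
n(O2) = 303.80 / 32.00 = 9.4938 mol.
Step 1 gives a 1:2 ratio of O2 to SO3, so n(SO3) = 18.988 mol.
In step 2 the SO3:H2SO4 ratio is 1:1, so n(H2SO4) = 18.988 mol.
Mass of H2SO4 = 18.988 × 98.076 = 1862.2 g.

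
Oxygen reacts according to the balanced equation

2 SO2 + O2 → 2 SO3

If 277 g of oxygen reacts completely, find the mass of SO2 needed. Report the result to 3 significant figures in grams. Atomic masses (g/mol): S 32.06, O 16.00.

1110 g

M(O2) = 2(16.00) = 32.00 g/mol.
M(SO2) = 32.06 + 2(16.00) = 64.06 g/mol.
n(O2) = 277.0 g / 32.00 g/mol = 8.656 mol.
From the equation the O2:SO2 mole ratio is 1:2, so n(SO2) = 8.656 × 2/1 = 17.31 mol.
Mass of SO2 = 17.31 mol × 64.06 g/mol = 1109 g.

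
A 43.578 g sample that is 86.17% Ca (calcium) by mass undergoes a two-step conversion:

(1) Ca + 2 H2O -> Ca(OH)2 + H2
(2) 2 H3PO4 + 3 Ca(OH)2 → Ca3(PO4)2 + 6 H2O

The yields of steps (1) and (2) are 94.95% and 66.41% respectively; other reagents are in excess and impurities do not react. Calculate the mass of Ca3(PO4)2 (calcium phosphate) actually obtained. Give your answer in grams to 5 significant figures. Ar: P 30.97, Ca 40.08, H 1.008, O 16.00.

61.082 g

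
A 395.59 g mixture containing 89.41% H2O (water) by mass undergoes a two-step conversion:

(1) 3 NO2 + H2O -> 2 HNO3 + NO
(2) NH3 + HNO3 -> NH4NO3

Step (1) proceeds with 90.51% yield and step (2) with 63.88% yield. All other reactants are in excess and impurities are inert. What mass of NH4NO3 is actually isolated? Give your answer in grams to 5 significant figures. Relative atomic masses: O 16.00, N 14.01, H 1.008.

Pure H2O = 395.59 × 0.8941 = 353.697 g.
M(H2O) = 2(1.008) + 16.00 = 18.016 g/mol.
M(NH4NO3) = 2(14.01) + 4(1.008) + 3(16.00) = 80.052 g/mol.
n(H2O) = 353.697 / 18.016 = 19.6324 mol.
Step 1 (H2O:HNO3 = 1:2): theoretical n(HNO3) = 39.2648 mol; at 90.51% yield, n(HNO3) = 35.5385 mol.
Step 2 (HNO3:NH4NO3 = 1:1): theoretical n(NH4NO3) = 35.5385 mol, so theoretical mass = 35.5385 × 80.052 = 2844.93 g.
At 63.88% yield, actual mass of NH4NO3 = 2844.93 × 0.6388 = 1817.34 g.

1817.3 g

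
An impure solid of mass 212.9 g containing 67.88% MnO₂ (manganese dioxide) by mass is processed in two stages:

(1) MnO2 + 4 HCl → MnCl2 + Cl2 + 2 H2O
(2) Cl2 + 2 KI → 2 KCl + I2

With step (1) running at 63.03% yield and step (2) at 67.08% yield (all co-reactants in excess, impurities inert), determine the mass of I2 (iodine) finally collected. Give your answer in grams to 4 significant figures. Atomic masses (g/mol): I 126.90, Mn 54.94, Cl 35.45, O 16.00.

Pure MnO2 = 212.9 × 0.6788 = 144.52 g.
M(MnO2) = 54.94 + 2(16.00) = 86.94 g/mol.
M(I2) = 2(126.90) = 253.80 g/mol.
n(MnO2) = 144.52 / 86.94 = 1.6623 mol.
Step 1 (MnO2:Cl2 = 1:1): theoretical n(Cl2) = 1.6623 mol; at 63.03% yield, n(Cl2) = 1.0477 mol.
Step 2 (Cl2:I2 = 1:1): theoretical n(I2) = 1.0477 mol, so theoretical mass = 1.0477 × 253.80 = 265.91 g.
At 67.08% yield, actual mass of I2 = 265.91 × 0.6708 = 178.37 g.

178.4 g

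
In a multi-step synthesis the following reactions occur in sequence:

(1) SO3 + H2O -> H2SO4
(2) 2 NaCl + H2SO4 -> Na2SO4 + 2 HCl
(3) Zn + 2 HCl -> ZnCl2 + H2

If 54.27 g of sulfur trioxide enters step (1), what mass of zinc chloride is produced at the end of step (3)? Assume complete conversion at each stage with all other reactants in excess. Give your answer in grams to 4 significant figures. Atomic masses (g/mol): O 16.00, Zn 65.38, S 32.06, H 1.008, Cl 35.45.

M(SO3) = 32.06 + 3(16.00) = 80.06 g/mol.
M(ZnCl2) = 65.38 + 2(35.45) = 136.28 g/mol.
n(SO3) = 54.27 / 80.06 = 0.67787 mol.
Reaction (1): SO3→H2SO4 ratio 1:1 ⇒ n(H2SO4) = 0.67787 mol.
Reaction (2): H2SO4→HCl ratio 1:2 ⇒ n(HCl) = 1.3557 mol.
Reaction (3): HCl→ZnCl2 ratio 2:1 ⇒ n(ZnCl2) = 0.67787 mol.
Mass of ZnCl2 = 0.67787 × 136.28 = 92.380 g.

92.38 g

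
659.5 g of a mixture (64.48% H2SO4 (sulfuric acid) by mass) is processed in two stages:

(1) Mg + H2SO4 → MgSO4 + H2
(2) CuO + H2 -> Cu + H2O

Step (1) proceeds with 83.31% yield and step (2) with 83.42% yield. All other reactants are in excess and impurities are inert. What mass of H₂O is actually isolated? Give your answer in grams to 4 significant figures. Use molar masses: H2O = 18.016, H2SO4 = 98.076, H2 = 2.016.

54.29 g

Pure H2SO4 = 659.5 × 0.6448 = 425.25 g.
n(H2SO4) = 425.25 / 98.076 = 4.3359 mol.
Step 1 (H2SO4:H2 = 1:1): theoretical n(H2) = 4.3359 mol; at 83.31% yield, n(H2) = 3.6122 mol.
Step 2 (H2:H2O = 1:1): theoretical n(H2O) = 3.6122 mol, so theoretical mass = 3.6122 × 18.016 = 65.078 g.
At 83.42% yield, actual mass of H2O = 65.078 × 0.8342 = 54.288 g.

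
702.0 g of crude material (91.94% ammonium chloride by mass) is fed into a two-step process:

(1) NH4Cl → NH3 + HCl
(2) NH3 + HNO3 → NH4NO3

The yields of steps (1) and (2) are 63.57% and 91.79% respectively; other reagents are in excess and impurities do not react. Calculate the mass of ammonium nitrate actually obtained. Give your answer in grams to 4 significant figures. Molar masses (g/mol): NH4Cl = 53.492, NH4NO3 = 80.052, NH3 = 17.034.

Pure NH4Cl = 702.0 × 0.9194 = 645.42 g.
n(NH4Cl) = 645.42 / 53.492 = 12.066 mol.
Step 1 (NH4Cl:NH3 = 1:1): theoretical n(NH3) = 12.066 mol; at 63.57% yield, n(NH3) = 7.6702 mol.
Step 2 (NH3:NH4NO3 = 1:1): theoretical n(NH4NO3) = 7.6702 mol, so theoretical mass = 7.6702 × 80.052 = 614.01 g.
At 91.79% yield, actual mass of NH4NO3 = 614.01 × 0.9179 = 563.60 g.

563.6 g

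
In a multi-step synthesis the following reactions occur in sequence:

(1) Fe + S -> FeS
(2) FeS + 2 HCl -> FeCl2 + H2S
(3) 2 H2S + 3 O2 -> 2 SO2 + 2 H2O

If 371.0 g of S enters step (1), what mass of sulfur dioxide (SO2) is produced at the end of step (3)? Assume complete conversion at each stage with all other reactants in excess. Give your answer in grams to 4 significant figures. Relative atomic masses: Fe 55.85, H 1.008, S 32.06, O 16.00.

741.3 g

M(S) = 32.06 g/mol.
M(SO2) = 32.06 + 2(16.00) = 64.06 g/mol.
n(S) = 371.0 / 32.06 = 11.572 mol.
Reaction (1): S→FeS ratio 1:1 ⇒ n(FeS) = 11.572 mol.
Reaction (2): FeS→H2S ratio 1:1 ⇒ n(H2S) = 11.572 mol.
Reaction (3): H2S→SO2 ratio 2:2 ⇒ n(SO2) = 11.572 mol.
Mass of SO2 = 11.572 × 64.06 = 741.31 g.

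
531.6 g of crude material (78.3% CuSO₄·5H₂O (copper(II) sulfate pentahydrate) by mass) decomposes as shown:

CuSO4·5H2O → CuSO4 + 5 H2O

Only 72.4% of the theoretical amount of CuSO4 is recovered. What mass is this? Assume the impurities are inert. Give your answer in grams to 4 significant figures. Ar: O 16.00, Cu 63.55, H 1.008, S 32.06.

192.6 g

Pure CuSO4·5H2O available = 531.6 g × 0.783 = 416.24 g.
M(CuSO4·5H2O) = 63.55 + 32.06 + 9(16.00) + 10(1.008) = 249.69 g/mol.
M(CuSO4) = 63.55 + 32.06 + 4(16.00) = 159.61 g/mol.
n(CuSO4·5H2O) = 416.24 g / 249.69 g/mol = 1.6670 mol.
From the equation the CuSO4·5H2O:CuSO4 mole ratio is 1:1, so n(CuSO4) = 1.6670 × 1/1 = 1.6670 mol.
Mass of CuSO4 = 1.6670 mol × 159.61 g/mol = 266.08 g.
Actual mass collected = 266.08 g × 0.724 = 192.64 g.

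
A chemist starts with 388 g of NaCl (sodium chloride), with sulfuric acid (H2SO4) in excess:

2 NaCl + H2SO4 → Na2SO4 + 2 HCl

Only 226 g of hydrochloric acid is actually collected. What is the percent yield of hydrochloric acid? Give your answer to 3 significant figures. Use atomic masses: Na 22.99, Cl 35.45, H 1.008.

M(NaCl) = 22.99 + 35.45 = 58.44 g/mol.
M(HCl) = 1.008 + 35.45 = 36.458 g/mol.
n(NaCl) = 388.0 g / 58.44 g/mol = 6.639 mol.
From the equation the NaCl:HCl mole ratio is 2:2, so n(HCl) = 6.639 × 2/2 = 6.639 mol.
Mass of HCl = 6.639 mol × 36.458 g/mol = 242.1 g.
This is the theoretical yield. Percent yield = 226 g / 242.1 g × 100% = 93.37%.

93.4 %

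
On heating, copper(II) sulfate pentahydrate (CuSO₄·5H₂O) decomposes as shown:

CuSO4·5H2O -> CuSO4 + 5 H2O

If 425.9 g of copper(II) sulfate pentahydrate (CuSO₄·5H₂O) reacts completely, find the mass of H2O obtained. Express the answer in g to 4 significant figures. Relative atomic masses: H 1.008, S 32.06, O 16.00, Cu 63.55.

M(CuSO4·5H2O) = 63.55 + 32.06 + 9(16.00) + 10(1.008) = 249.69 g/mol.
M(H2O) = 2(1.008) + 16.00 = 18.016 g/mol.
n(CuSO4·5H2O) = 425.90 g / 249.69 g/mol = 1.7057 mol.
From the equation the CuSO4·5H2O:H2O mole ratio is 1:5, so n(H2O) = 1.7057 × 5/1 = 8.5286 mol.
Mass of H2O = 8.5286 mol × 18.016 g/mol = 153.65 g.

153.7 g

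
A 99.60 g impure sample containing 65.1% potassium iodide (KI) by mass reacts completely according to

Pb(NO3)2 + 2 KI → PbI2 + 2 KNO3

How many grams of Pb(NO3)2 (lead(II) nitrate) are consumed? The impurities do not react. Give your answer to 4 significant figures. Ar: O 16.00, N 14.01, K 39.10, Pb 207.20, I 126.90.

64.69 g

Mass of pure KI = 99.60 g × 0.651 = 64.840 g.
M(KI) = 39.10 + 126.90 = 166.00 g/mol.
M(Pb(NO3)2) = 207.20 + 2(14.01) + 6(16.00) = 331.22 g/mol.
n(KI) = 64.840 g / 166.00 g/mol = 0.39060 mol.
From the equation the KI:Pb(NO3)2 mole ratio is 2:1, so n(Pb(NO3)2) = 0.39060 × 1/2 = 0.19530 mol.
Mass of Pb(NO3)2 = 0.19530 mol × 331.22 g/mol = 64.687 g.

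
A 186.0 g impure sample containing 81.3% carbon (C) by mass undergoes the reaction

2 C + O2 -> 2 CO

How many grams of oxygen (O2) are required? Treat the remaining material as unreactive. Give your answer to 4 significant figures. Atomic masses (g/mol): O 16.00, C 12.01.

Mass of pure C = 186.0 g × 0.813 = 151.22 g.
M(C) = 12.01 g/mol.
M(O2) = 2(16.00) = 32.00 g/mol.
n(C) = 151.22 g / 12.01 g/mol = 12.591 mol.
From the equation the C:O2 mole ratio is 2:1, so n(O2) = 12.591 × 1/2 = 6.2955 mol.
Mass of O2 = 6.2955 mol × 32.00 g/mol = 201.46 g.

201.5 g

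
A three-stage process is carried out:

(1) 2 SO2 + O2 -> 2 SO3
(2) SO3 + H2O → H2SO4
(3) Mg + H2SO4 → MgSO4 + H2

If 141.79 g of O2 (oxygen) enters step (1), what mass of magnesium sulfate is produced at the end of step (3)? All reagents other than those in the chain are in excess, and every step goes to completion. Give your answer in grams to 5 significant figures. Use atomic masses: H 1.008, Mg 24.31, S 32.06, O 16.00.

1066.7 g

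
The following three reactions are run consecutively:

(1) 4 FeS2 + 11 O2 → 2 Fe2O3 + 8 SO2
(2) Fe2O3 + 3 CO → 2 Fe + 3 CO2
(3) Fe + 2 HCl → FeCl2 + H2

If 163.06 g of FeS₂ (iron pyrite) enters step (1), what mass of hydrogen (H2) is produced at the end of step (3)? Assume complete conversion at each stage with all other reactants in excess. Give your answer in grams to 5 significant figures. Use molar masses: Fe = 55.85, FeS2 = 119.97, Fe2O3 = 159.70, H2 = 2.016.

n(FeS2) = 163.06 / 119.97 = 1.35917 mol.
Reaction (1): FeS2→Fe2O3 ratio 4:2 ⇒ n(Fe2O3) = 0.679587 mol.
Reaction (2): Fe2O3→Fe ratio 1:2 ⇒ n(Fe) = 1.35917 mol.
Reaction (3): Fe→H2 ratio 1:1 ⇒ n(H2) = 1.35917 mol.
Mass of H2 = 1.35917 × 2.016 = 2.74009 g.

2.7401 g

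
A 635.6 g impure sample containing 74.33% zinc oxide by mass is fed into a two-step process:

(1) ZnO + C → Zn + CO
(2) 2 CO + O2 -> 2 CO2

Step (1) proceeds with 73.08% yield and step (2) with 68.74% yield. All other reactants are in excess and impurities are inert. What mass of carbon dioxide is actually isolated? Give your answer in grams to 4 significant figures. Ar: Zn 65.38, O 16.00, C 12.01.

Pure ZnO = 635.6 × 0.7433 = 472.44 g.
M(ZnO) = 65.38 + 16.00 = 81.38 g/mol.
M(CO2) = 12.01 + 2(16.00) = 44.01 g/mol.
n(ZnO) = 472.44 / 81.38 = 5.8054 mol.
Step 1 (ZnO:CO = 1:1): theoretical n(CO) = 5.8054 mol; at 73.08% yield, n(CO) = 4.2426 mol.
Step 2 (CO:CO2 = 2:2): theoretical n(CO2) = 4.2426 mol, so theoretical mass = 4.2426 × 44.01 = 186.72 g.
At 68.74% yield, actual mass of CO2 = 186.72 × 0.6874 = 128.35 g.

128.3 g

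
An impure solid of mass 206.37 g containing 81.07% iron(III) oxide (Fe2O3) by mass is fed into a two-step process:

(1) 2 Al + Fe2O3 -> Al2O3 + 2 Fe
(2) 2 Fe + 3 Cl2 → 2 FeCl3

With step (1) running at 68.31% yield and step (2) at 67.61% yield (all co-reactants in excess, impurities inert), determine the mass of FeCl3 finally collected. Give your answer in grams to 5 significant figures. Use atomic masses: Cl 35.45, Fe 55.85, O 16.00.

156.96 g

Pure Fe2O3 = 206.37 × 0.8107 = 167.304 g.
M(Fe2O3) = 2(55.85) + 3(16.00) = 159.70 g/mol.
M(FeCl3) = 55.85 + 3(35.45) = 162.20 g/mol.
n(Fe2O3) = 167.304 / 159.70 = 1.04762 mol.
Step 1 (Fe2O3:Fe = 1:2): theoretical n(Fe) = 2.09523 mol; at 68.31% yield, n(Fe) = 1.43125 mol.
Step 2 (Fe:FeCl3 = 2:2): theoretical n(FeCl3) = 1.43125 mol, so theoretical mass = 1.43125 × 162.20 = 232.149 g.
At 67.61% yield, actual mass of FeCl3 = 232.149 × 0.6761 = 156.956 g.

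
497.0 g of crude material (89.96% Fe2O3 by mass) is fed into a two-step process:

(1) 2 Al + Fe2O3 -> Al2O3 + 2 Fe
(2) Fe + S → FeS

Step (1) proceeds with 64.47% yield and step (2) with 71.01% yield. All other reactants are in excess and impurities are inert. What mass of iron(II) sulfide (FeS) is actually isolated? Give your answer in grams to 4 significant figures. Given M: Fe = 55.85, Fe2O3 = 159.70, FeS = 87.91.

225.3 g

Pure Fe2O3 = 497.0 × 0.8996 = 447.10 g.
n(Fe2O3) = 447.10 / 159.70 = 2.7996 mol.
Step 1 (Fe2O3:Fe = 1:2): theoretical n(Fe) = 5.5993 mol; at 64.47% yield, n(Fe) = 3.6098 mol.
Step 2 (Fe:FeS = 1:1): theoretical n(FeS) = 3.6098 mol, so theoretical mass = 3.6098 × 87.91 = 317.34 g.
At 71.01% yield, actual mass of FeS = 317.34 × 0.7101 = 225.34 g.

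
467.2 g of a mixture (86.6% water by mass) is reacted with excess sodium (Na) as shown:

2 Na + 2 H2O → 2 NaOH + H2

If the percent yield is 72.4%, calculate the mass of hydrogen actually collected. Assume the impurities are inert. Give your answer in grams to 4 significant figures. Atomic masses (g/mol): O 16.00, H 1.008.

16.39 g

Pure H2O available = 467.2 g × 0.866 = 404.60 g.
M(H2O) = 2(1.008) + 16.00 = 18.016 g/mol.
M(H2) = 2(1.008) = 2.016 g/mol.
n(H2O) = 404.60 g / 18.016 g/mol = 22.458 mol.
From the equation the H2O:H2 mole ratio is 2:1, so n(H2) = 22.458 × 1/2 = 11.229 mol.
Mass of H2 = 11.229 mol × 2.016 g/mol = 22.637 g.
Actual mass collected = 22.637 g × 0.724 = 16.389 g.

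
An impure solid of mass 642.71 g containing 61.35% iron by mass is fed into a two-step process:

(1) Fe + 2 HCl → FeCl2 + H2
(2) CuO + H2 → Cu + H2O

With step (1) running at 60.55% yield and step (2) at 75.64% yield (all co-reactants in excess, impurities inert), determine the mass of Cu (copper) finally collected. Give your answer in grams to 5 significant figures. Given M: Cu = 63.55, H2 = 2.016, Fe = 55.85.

Pure Fe = 642.71 × 0.6135 = 394.303 g.
n(Fe) = 394.303 / 55.85 = 7.06003 mol.
Step 1 (Fe:H2 = 1:1): theoretical n(H2) = 7.06003 mol; at 60.55% yield, n(H2) = 4.27485 mol.
Step 2 (H2:Cu = 1:1): theoretical n(Cu) = 4.27485 mol, so theoretical mass = 4.27485 × 63.55 = 271.667 g.
At 75.64% yield, actual mass of Cu = 271.667 × 0.7564 = 205.489 g.

205.49 g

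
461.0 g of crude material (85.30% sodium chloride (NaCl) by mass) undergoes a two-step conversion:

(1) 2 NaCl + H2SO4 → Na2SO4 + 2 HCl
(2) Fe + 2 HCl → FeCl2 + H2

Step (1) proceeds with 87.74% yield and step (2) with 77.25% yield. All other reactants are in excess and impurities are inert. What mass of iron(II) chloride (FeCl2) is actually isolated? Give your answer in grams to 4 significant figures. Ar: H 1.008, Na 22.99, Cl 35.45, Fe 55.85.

Pure NaCl = 461.0 × 0.8530 = 393.23 g.
M(NaCl) = 22.99 + 35.45 = 58.44 g/mol.
M(FeCl2) = 55.85 + 2(35.45) = 126.75 g/mol.
n(NaCl) = 393.23 / 58.44 = 6.7288 mol.
Step 1 (NaCl:HCl = 2:2): theoretical n(HCl) = 6.7288 mol; at 87.74% yield, n(HCl) = 5.9039 mol.
Step 2 (HCl:FeCl2 = 2:1): theoretical n(FeCl2) = 2.9519 mol, so theoretical mass = 2.9519 × 126.75 = 374.16 g.
At 77.25% yield, actual mass of FeCl2 = 374.16 × 0.7725 = 289.04 g.

289.0 g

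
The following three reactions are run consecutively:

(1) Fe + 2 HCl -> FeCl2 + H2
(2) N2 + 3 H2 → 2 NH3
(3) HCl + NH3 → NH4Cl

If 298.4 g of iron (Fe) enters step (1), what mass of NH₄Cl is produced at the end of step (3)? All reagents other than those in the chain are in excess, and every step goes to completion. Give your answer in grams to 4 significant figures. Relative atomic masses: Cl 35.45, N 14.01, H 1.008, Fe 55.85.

M(Fe) = 55.85 g/mol.
M(NH4Cl) = 14.01 + 4(1.008) + 35.45 = 53.492 g/mol.
n(Fe) = 298.4 / 55.85 = 5.3429 mol.
Reaction (1): Fe→H2 ratio 1:1 ⇒ n(H2) = 5.3429 mol.
Reaction (2): H2→NH3 ratio 3:2 ⇒ n(NH3) = 3.5619 mol.
Reaction (3): NH3→NH4Cl ratio 1:1 ⇒ n(NH4Cl) = 3.5619 mol.
Mass of NH4Cl = 3.5619 × 53.492 = 190.53 g.

190.5 g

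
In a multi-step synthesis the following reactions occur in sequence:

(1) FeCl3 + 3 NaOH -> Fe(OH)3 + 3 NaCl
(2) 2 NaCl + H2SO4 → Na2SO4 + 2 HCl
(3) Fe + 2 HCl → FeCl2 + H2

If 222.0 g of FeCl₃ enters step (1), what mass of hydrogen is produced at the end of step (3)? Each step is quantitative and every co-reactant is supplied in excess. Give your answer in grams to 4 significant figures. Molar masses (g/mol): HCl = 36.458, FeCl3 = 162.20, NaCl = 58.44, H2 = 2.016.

n(FeCl3) = 222.0 / 162.20 = 1.3687 mol.
Reaction (1): FeCl3→NaCl ratio 1:3 ⇒ n(NaCl) = 4.1060 mol.
Reaction (2): NaCl→HCl ratio 2:2 ⇒ n(HCl) = 4.1060 mol.
Reaction (3): HCl→H2 ratio 2:1 ⇒ n(H2) = 2.0530 mol.
Mass of H2 = 2.0530 × 2.016 = 4.1389 g.

4.139 g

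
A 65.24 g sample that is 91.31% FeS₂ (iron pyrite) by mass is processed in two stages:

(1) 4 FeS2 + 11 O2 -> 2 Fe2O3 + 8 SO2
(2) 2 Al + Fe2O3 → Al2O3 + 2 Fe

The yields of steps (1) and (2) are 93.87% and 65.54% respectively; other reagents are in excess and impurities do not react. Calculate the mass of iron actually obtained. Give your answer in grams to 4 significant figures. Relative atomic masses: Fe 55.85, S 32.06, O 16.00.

17.06 g

Pure FeS2 = 65.24 × 0.9131 = 59.571 g.
M(FeS2) = 55.85 + 2(32.06) = 119.97 g/mol.
M(Fe) = 55.85 g/mol.
n(FeS2) = 59.571 / 119.97 = 0.49655 mol.
Step 1 (FeS2:Fe2O3 = 4:2): theoretical n(Fe2O3) = 0.24827 mol; at 93.87% yield, n(Fe2O3) = 0.23305 mol.
Step 2 (Fe2O3:Fe = 1:2): theoretical n(Fe) = 0.46611 mol, so theoretical mass = 0.46611 × 55.85 = 26.032 g.
At 65.54% yield, actual mass of Fe = 26.032 × 0.6554 = 17.061 g.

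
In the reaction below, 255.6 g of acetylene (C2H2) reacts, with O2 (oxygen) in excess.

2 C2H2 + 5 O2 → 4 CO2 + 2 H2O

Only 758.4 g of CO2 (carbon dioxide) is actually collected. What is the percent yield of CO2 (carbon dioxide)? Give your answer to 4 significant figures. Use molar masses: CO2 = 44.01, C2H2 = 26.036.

87.77 %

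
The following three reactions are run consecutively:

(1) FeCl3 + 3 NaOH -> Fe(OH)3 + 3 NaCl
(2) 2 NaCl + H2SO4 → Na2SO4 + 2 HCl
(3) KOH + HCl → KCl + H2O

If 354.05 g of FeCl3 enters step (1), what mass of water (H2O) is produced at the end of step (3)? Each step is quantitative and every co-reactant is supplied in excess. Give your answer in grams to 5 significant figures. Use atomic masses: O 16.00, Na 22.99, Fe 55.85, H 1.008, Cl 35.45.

117.98 g

M(FeCl3) = 55.85 + 3(35.45) = 162.20 g/mol.
M(H2O) = 2(1.008) + 16.00 = 18.016 g/mol.
n(FeCl3) = 354.05 / 162.20 = 2.18280 mol.
Reaction (1): FeCl3→NaCl ratio 1:3 ⇒ n(NaCl) = 6.54840 mol.
Reaction (2): NaCl→HCl ratio 2:2 ⇒ n(HCl) = 6.54840 mol.
Reaction (3): HCl→H2O ratio 1:1 ⇒ n(H2O) = 6.54840 mol.
Mass of H2O = 6.54840 × 18.016 = 117.976 g.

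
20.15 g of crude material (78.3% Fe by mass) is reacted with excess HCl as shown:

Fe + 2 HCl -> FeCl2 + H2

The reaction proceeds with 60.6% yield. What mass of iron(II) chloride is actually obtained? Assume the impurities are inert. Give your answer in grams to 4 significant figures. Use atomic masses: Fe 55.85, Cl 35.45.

Pure Fe available = 20.15 g × 0.783 = 15.777 g.
M(Fe) = 55.85 g/mol.
M(FeCl2) = 55.85 + 2(35.45) = 126.75 g/mol.
n(Fe) = 15.777 g / 55.85 g/mol = 0.28250 mol.
From the equation the Fe:FeCl2 mole ratio is 1:1, so n(FeCl2) = 0.28250 × 1/1 = 0.28250 mol.
Mass of FeCl2 = 0.28250 mol × 126.75 g/mol = 35.806 g.
Actual mass collected = 35.806 g × 0.606 = 21.699 g.

21.70 g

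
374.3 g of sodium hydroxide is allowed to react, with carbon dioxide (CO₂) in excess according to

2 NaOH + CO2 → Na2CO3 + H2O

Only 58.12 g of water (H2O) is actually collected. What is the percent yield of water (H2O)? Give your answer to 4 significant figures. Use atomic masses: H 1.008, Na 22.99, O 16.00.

M(NaOH) = 22.99 + 16.00 + 1.008 = 39.998 g/mol.
M(H2O) = 2(1.008) + 16.00 = 18.016 g/mol.
n(NaOH) = 374.30 g / 39.998 g/mol = 9.3580 mol.
From the equation the NaOH:H2O mole ratio is 2:1, so n(H2O) = 9.3580 × 1/2 = 4.6790 mol.
Mass of H2O = 4.6790 mol × 18.016 g/mol = 84.297 g.
This is the theoretical yield. Percent yield = 58.12 g / 84.297 g × 100% = 68.947%.

68.95 %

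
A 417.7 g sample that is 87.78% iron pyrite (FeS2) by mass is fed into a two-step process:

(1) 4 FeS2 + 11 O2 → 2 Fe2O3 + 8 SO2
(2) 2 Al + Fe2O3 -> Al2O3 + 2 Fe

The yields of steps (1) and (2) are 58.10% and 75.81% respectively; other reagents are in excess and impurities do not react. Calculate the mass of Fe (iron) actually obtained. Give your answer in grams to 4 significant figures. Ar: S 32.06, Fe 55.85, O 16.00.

75.18 g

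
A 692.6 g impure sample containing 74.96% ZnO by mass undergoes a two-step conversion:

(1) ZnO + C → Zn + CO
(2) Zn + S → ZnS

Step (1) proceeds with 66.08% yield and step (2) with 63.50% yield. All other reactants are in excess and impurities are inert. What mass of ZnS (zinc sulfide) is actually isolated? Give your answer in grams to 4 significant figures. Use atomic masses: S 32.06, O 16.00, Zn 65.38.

260.8 g

Pure ZnO = 692.6 × 0.7496 = 519.17 g.
M(ZnO) = 65.38 + 16.00 = 81.38 g/mol.
M(ZnS) = 65.38 + 32.06 = 97.44 g/mol.
n(ZnO) = 519.17 / 81.38 = 6.3796 mol.
Step 1 (ZnO:Zn = 1:1): theoretical n(Zn) = 6.3796 mol; at 66.08% yield, n(Zn) = 4.2156 mol.
Step 2 (Zn:ZnS = 1:1): theoretical n(ZnS) = 4.2156 mol, so theoretical mass = 4.2156 × 97.44 = 410.77 g.
At 63.50% yield, actual mass of ZnS = 410.77 × 0.6350 = 260.84 g.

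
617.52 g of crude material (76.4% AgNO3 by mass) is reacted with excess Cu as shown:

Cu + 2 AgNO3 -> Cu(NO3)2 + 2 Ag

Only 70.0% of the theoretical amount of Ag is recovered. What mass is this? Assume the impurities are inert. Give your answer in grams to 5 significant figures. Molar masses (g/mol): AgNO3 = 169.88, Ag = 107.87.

Pure AgNO3 available = 617.52 g × 0.764 = 471.785 g.
n(AgNO3) = 471.785 g / 169.88 g/mol = 2.77717 mol.
From the equation the AgNO3:Ag mole ratio is 2:2, so n(Ag) = 2.77717 × 2/2 = 2.77717 mol.
Mass of Ag = 2.77717 mol × 107.87 g/mol = 299.573 g.
Actual mass collected = 299.573 g × 0.700 = 209.701 g.

209.70 g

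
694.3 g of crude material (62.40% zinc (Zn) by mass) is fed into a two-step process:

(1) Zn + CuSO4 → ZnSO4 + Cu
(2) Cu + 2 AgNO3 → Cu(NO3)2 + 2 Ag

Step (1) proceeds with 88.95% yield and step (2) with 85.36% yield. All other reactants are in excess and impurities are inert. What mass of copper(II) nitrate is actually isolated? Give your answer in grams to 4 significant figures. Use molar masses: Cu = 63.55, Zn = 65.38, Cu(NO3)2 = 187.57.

Pure Zn = 694.3 × 0.6240 = 433.24 g.
n(Zn) = 433.24 / 65.38 = 6.6265 mol.
Step 1 (Zn:Cu = 1:1): theoretical n(Cu) = 6.6265 mol; at 88.95% yield, n(Cu) = 5.8943 mol.
Step 2 (Cu:Cu(NO3)2 = 1:1): theoretical n(Cu(NO3)2) = 5.8943 mol, so theoretical mass = 5.8943 × 187.57 = 1105.6 g.
At 85.36% yield, actual mass of Cu(NO3)2 = 1105.6 × 0.8536 = 943.74 g.

943.7 g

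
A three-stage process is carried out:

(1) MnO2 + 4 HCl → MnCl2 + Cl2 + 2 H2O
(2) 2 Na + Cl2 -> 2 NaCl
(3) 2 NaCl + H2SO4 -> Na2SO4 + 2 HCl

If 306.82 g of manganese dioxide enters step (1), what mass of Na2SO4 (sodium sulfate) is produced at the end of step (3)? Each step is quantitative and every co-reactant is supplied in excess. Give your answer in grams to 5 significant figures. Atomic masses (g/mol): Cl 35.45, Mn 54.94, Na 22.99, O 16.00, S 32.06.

501.27 g

M(MnO2) = 54.94 + 2(16.00) = 86.94 g/mol.
M(Na2SO4) = 2(22.99) + 32.06 + 4(16.00) = 142.04 g/mol.
n(MnO2) = 306.82 / 86.94 = 3.52910 mol.
Reaction (1): MnO2→Cl2 ratio 1:1 ⇒ n(Cl2) = 3.52910 mol.
Reaction (2): Cl2→NaCl ratio 1:2 ⇒ n(NaCl) = 7.05820 mol.
Reaction (3): NaCl→Na2SO4 ratio 2:1 ⇒ n(Na2SO4) = 3.52910 mol.
Mass of Na2SO4 = 3.52910 × 142.04 = 501.273 g.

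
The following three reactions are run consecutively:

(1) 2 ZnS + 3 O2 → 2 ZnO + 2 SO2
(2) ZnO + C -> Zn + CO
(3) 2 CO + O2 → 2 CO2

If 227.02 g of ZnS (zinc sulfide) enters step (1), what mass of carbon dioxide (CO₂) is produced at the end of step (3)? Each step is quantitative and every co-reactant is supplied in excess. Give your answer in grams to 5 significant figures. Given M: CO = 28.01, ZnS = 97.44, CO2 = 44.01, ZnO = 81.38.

102.54 g

n(ZnS) = 227.02 / 97.44 = 2.32984 mol.
Reaction (1): ZnS→ZnO ratio 2:2 ⇒ n(ZnO) = 2.32984 mol.
Reaction (2): ZnO→CO ratio 1:1 ⇒ n(CO) = 2.32984 mol.
Reaction (3): CO→CO2 ratio 2:2 ⇒ n(CO2) = 2.32984 mol.
Mass of CO2 = 2.32984 × 44.01 = 102.536 g.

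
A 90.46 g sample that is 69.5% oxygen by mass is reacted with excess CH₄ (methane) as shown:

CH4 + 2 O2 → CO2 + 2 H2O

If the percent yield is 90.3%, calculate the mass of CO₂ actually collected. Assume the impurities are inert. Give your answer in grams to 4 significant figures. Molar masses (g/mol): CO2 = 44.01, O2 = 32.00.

39.04 g

Pure O2 available = 90.46 g × 0.695 = 62.870 g.
n(O2) = 62.870 g / 32.00 g/mol = 1.9647 mol.
From the equation the O2:CO2 mole ratio is 2:1, so n(CO2) = 1.9647 × 1/2 = 0.98234 mol.
Mass of CO2 = 0.98234 mol × 44.01 g/mol = 43.233 g.
Actual mass collected = 43.233 g × 0.903 = 39.039 g.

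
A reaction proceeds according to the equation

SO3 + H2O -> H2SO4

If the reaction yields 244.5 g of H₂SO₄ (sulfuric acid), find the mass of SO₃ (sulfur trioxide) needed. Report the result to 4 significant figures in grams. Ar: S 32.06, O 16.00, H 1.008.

199.6 g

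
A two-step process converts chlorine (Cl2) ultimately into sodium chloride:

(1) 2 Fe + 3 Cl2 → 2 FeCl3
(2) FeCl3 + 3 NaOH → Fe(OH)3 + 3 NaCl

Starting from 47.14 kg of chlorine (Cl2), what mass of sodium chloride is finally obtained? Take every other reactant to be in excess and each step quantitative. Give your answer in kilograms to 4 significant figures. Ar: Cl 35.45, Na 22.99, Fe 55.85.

77.71 kg

M(Cl2) = 2(35.45) = 70.90 g/mol.
M(NaCl) = 22.99 + 35.45 = 58.44 g/mol.
47.14 kg = 47140 g.
n(Cl2) = 47140 / 70.90 = 664.88 mol.
Step 1 gives a 3:2 ratio of Cl2 to FeCl3, so n(FeCl3) = 443.25 mol.
In step 2 the FeCl3:NaCl ratio is 1:3, so n(NaCl) = 1329.8 mol.
Mass of NaCl = 1329.8 × 58.44 = 77711 g = 77.71 kg.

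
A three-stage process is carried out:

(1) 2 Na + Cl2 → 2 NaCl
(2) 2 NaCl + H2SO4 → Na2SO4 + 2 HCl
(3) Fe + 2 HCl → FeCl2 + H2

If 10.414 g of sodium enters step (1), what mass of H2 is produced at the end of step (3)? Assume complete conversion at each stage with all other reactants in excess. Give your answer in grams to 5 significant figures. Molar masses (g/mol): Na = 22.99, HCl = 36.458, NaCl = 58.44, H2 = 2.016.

0.45660 g

n(Na) = 10.414 / 22.99 = 0.452980 mol.
Reaction (1): Na→NaCl ratio 2:2 ⇒ n(NaCl) = 0.452980 mol.
Reaction (2): NaCl→HCl ratio 2:2 ⇒ n(HCl) = 0.452980 mol.
Reaction (3): HCl→H2 ratio 2:1 ⇒ n(H2) = 0.226490 mol.
Mass of H2 = 0.226490 × 2.016 = 0.456603 g.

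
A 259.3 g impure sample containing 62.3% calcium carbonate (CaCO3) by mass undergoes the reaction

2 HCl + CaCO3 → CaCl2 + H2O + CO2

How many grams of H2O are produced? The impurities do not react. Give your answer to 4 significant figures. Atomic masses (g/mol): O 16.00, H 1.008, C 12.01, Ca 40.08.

Mass of pure CaCO3 = 259.3 g × 0.623 = 161.54 g.
M(CaCO3) = 40.08 + 12.01 + 3(16.00) = 100.09 g/mol.
M(H2O) = 2(1.008) + 16.00 = 18.016 g/mol.
n(CaCO3) = 161.54 g / 100.09 g/mol = 1.6140 mol.
From the equation the CaCO3:H2O mole ratio is 1:1, so n(H2O) = 1.6140 × 1/1 = 1.6140 mol.
Mass of H2O = 1.6140 mol × 18.016 g/mol = 29.078 g.

29.08 g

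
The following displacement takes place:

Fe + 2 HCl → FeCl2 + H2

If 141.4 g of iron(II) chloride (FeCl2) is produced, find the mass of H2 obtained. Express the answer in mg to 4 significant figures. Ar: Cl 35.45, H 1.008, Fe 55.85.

M(FeCl2) = 55.85 + 2(35.45) = 126.75 g/mol.
M(H2) = 2(1.008) = 2.016 g/mol.
n(FeCl2) = 141.40 g / 126.75 g/mol = 1.1156 mol.
From the equation the FeCl2:H2 mole ratio is 1:1, so n(H2) = 1.1156 × 1/1 = 1.1156 mol.
Mass of H2 = 1.1156 mol × 2.016 g/mol = 2.2490 g.
Converting to mg: 2.2490 g = 2249 mg.

2249 mg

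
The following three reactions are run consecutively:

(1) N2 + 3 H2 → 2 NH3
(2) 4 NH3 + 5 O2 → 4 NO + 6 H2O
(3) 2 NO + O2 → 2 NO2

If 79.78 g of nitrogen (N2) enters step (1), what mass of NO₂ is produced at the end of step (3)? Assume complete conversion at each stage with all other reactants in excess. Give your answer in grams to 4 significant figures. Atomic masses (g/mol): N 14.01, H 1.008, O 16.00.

M(N2) = 2(14.01) = 28.02 g/mol.
M(NO2) = 14.01 + 2(16.00) = 46.01 g/mol.
n(N2) = 79.78 / 28.02 = 2.8473 mol.
Reaction (1): N2→NH3 ratio 1:2 ⇒ n(NH3) = 5.6945 mol.
Reaction (2): NH3→NO ratio 4:4 ⇒ n(NO) = 5.6945 mol.
Reaction (3): NO→NO2 ratio 2:2 ⇒ n(NO2) = 5.6945 mol.
Mass of NO2 = 5.6945 × 46.01 = 262.00 g.

262.0 g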